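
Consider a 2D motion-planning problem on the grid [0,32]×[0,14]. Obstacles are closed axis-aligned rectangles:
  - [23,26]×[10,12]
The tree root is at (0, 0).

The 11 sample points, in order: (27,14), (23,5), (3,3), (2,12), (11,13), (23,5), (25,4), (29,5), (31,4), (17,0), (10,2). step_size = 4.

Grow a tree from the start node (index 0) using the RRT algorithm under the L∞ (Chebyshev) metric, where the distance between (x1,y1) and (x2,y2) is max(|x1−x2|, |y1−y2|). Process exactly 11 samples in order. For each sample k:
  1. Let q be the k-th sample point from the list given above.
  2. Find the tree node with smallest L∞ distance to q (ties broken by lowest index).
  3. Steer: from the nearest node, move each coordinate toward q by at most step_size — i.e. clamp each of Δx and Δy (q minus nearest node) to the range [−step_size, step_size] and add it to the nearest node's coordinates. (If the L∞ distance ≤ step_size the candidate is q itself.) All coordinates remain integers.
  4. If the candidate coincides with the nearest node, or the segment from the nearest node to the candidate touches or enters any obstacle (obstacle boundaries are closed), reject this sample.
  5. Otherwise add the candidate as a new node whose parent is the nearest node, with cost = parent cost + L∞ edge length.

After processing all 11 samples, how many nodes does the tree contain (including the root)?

Node count: 12

1. q=(27,14) nearest=0 d=27 new=(4,4) → add node 1 parent=0 cost=4
2. q=(23,5) nearest=1 d=19 new=(8,5) → add node 2 parent=1 cost=8
3. q=(3,3) nearest=1 d=1 new=(3,3) → add node 3 parent=1 cost=5
4. q=(2,12) nearest=2 d=7 new=(4,9) → add node 4 parent=2 cost=12
5. q=(11,13) nearest=4 d=7 new=(8,13) → add node 5 parent=4 cost=16
6. q=(23,5) nearest=2 d=15 new=(12,5) → add node 6 parent=2 cost=12
7. q=(25,4) nearest=6 d=13 new=(16,4) → add node 7 parent=6 cost=16
8. q=(29,5) nearest=7 d=13 new=(20,5) → add node 8 parent=7 cost=20
9. q=(31,4) nearest=8 d=11 new=(24,4) → add node 9 parent=8 cost=24
10. q=(17,0) nearest=7 d=4 new=(17,0) → add node 10 parent=7 cost=20
11. q=(10,2) nearest=2 d=3 new=(10,2) → add node 11 parent=2 cost=11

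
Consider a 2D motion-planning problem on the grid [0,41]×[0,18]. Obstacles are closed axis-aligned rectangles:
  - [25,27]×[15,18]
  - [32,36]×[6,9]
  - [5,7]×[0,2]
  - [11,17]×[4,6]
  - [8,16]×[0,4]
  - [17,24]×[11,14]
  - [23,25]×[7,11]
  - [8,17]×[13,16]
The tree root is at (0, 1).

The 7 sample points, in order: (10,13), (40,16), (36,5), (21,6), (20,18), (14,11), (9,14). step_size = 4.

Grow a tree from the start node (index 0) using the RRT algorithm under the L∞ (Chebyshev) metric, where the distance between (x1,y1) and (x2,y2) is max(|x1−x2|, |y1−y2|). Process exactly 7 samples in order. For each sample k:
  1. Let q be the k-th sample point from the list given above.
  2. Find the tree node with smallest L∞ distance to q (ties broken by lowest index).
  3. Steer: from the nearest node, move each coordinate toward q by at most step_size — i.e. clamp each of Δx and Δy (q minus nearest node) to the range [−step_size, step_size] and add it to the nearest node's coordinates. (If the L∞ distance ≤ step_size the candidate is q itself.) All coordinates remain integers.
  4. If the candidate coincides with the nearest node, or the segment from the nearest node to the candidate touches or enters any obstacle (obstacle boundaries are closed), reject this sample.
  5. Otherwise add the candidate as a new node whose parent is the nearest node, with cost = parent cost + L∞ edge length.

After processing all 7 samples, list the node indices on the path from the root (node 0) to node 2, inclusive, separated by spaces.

1. q=(10,13) nearest=0 d=12 new=(4,5) → add node 1 parent=0 cost=4
2. q=(40,16) nearest=1 d=36 new=(8,9) → add node 2 parent=1 cost=8
3. q=(36,5) nearest=2 d=28 new=(12,5) → blocked by [11,17]×[4,6], reject
4. q=(21,6) nearest=2 d=13 new=(12,6) → blocked by [11,17]×[4,6], reject
5. q=(20,18) nearest=2 d=12 new=(12,13) → blocked by [8,17]×[13,16], reject
6. q=(14,11) nearest=2 d=6 new=(12,11) → add node 3 parent=2 cost=12
7. q=(9,14) nearest=3 d=3 new=(9,14) → blocked by [8,17]×[13,16], reject

Path: 0 1 2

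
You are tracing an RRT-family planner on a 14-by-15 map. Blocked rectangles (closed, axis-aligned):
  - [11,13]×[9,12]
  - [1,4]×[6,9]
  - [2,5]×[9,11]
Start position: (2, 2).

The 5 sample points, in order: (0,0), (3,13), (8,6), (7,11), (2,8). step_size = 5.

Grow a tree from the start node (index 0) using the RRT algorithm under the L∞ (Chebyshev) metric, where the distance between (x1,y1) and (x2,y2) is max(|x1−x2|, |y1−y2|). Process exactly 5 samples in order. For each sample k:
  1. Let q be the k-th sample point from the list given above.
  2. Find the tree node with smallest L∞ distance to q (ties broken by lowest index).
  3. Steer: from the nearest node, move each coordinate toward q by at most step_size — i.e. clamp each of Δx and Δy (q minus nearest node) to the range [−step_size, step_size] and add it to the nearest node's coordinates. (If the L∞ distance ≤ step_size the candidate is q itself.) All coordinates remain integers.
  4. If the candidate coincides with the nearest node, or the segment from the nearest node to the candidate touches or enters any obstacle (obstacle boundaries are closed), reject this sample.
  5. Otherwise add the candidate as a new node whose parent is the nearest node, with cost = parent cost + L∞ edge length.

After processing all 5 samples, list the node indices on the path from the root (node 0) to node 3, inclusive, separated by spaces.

1. q=(0,0) nearest=0 d=2 new=(0,0) → add node 1 parent=0 cost=2
2. q=(3,13) nearest=0 d=11 new=(3,7) → blocked by [1,4]×[6,9], reject
3. q=(8,6) nearest=0 d=6 new=(7,6) → add node 2 parent=0 cost=5
4. q=(7,11) nearest=2 d=5 new=(7,11) → add node 3 parent=2 cost=10
5. q=(2,8) nearest=2 d=5 new=(2,8) → blocked by [1,4]×[6,9], reject

Path: 0 2 3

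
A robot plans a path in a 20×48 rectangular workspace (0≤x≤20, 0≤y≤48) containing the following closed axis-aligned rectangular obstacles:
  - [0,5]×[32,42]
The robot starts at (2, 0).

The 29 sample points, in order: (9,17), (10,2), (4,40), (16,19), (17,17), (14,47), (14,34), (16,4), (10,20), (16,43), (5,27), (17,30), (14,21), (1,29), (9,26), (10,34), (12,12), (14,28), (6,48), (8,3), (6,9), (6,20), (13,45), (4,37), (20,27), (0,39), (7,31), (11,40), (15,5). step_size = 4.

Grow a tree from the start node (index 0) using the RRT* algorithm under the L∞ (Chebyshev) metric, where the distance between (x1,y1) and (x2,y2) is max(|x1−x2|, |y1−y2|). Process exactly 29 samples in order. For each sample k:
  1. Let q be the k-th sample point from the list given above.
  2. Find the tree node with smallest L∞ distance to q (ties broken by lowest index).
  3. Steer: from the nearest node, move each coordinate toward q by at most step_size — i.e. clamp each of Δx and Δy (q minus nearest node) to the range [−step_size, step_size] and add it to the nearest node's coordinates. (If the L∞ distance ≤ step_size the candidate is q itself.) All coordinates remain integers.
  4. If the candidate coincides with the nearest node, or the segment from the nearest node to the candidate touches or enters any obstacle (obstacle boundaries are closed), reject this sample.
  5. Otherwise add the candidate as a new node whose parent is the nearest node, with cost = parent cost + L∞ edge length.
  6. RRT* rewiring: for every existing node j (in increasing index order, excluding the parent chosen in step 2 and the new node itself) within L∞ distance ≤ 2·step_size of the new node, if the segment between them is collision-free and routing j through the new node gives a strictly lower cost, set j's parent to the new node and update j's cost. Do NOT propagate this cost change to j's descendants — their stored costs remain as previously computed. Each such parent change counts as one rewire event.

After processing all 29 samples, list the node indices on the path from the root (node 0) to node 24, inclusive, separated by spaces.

Path: 0 1 3 4 5 6 7 10 12 24

1. q=(9,17) nearest=0 d=17 new=(6,4) → add node 1 parent=0 cost=4
2. q=(10,2) nearest=1 d=4 new=(10,2) → add node 2 parent=1 cost=8
3. q=(4,40) nearest=1 d=36 new=(4,8) → add node 3 parent=1 cost=8
4. q=(16,19) nearest=3 d=12 new=(8,12) → add node 4 parent=3 cost=12
5. q=(17,17) nearest=4 d=9 new=(12,16) → add node 5 parent=4 cost=16
6. q=(14,47) nearest=5 d=31 new=(14,20) → add node 6 parent=5 cost=20
7. q=(14,34) nearest=6 d=14 new=(14,24) → add node 7 parent=6 cost=24
8. q=(16,4) nearest=2 d=6 new=(14,4) → add node 8 parent=2 cost=12
9. q=(10,20) nearest=5 d=4 new=(10,20) → add node 9 parent=5 cost=20
10. q=(16,43) nearest=7 d=19 new=(16,28) → add node 10 parent=7 cost=28
11. q=(5,27) nearest=9 d=7 new=(6,24) → add node 11 parent=9 cost=24
12. q=(17,30) nearest=10 d=2 new=(17,30) → add node 12 parent=10 cost=30
13. q=(14,21) nearest=6 d=1 new=(14,21) → add node 13 parent=6 cost=21
14. q=(1,29) nearest=11 d=5 new=(2,28) → add node 14 parent=11 cost=28
15. q=(9,26) nearest=11 d=3 new=(9,26) → add node 15 parent=11 cost=27
16. q=(10,34) nearest=10 d=6 new=(12,32) → add node 16 parent=10 cost=32
17. q=(12,12) nearest=4 d=4 new=(12,12) → add node 17 parent=4 cost=16
18. q=(14,28) nearest=10 d=2 new=(14,28) → add node 18 parent=10 cost=30
19. q=(6,48) nearest=16 d=16 new=(8,36) → add node 19 parent=16 cost=36
20. q=(8,3) nearest=1 d=2 new=(8,3) → add node 20 parent=1 cost=6
21. q=(6,9) nearest=3 d=2 new=(6,9) → add node 21 parent=3 cost=10
22. q=(6,20) nearest=9 d=4 new=(6,20) → add node 22 parent=9 cost=24
23. q=(13,45) nearest=19 d=9 new=(12,40) → add node 23 parent=19 cost=40
24. q=(4,37) nearest=19 d=4 new=(4,37) → blocked by [0,5]×[32,42], reject
25. q=(20,27) nearest=12 d=3 new=(20,27) → add node 24 parent=12 cost=33
26. q=(0,39) nearest=19 d=8 new=(4,39) → blocked by [0,5]×[32,42], reject
27. q=(7,31) nearest=14 d=5 new=(6,31) → add node 25 parent=14 cost=32
28. q=(11,40) nearest=23 d=1 new=(11,40) → add node 26 parent=23 cost=41
29. q=(15,5) nearest=8 d=1 new=(15,5) → add node 27 parent=8 cost=13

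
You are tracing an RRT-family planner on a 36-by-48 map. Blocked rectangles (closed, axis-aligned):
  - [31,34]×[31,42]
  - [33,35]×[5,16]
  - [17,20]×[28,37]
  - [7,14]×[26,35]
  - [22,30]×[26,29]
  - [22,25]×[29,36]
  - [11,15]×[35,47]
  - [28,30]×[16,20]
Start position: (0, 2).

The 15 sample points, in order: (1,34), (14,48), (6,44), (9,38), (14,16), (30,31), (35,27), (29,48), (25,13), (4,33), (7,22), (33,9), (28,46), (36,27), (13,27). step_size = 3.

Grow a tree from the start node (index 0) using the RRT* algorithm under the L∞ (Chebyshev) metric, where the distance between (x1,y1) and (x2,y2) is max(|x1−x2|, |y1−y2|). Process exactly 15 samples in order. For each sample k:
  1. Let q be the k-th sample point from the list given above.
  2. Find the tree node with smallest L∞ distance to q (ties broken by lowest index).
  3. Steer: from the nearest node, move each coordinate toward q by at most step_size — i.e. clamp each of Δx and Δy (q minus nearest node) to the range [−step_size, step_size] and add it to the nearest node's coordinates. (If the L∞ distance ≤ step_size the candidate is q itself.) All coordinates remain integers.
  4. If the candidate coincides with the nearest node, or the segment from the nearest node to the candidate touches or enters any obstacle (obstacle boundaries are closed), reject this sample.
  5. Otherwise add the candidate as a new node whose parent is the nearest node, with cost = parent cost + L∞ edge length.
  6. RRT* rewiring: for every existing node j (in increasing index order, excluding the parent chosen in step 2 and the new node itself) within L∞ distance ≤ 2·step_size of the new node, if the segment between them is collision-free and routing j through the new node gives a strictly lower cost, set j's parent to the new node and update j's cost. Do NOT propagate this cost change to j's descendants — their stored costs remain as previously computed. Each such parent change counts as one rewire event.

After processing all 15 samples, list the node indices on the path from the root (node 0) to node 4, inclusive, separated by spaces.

Path: 0 1 2 3 4

1. q=(1,34) nearest=0 d=32 new=(1,5) → add node 1 parent=0 cost=3
2. q=(14,48) nearest=1 d=43 new=(4,8) → add node 2 parent=1 cost=6
3. q=(6,44) nearest=2 d=36 new=(6,11) → add node 3 parent=2 cost=9
4. q=(9,38) nearest=3 d=27 new=(9,14) → add node 4 parent=3 cost=12
5. q=(14,16) nearest=4 d=5 new=(12,16) → add node 5 parent=4 cost=15
6. q=(30,31) nearest=5 d=18 new=(15,19) → add node 6 parent=5 cost=18
7. q=(35,27) nearest=6 d=20 new=(18,22) → add node 7 parent=6 cost=21
8. q=(29,48) nearest=7 d=26 new=(21,25) → add node 8 parent=7 cost=24
9. q=(25,13) nearest=7 d=9 new=(21,19) → add node 9 parent=7 cost=24
10. q=(4,33) nearest=6 d=14 new=(12,22) → add node 10 parent=6 cost=21
11. q=(7,22) nearest=10 d=5 new=(9,22) → add node 11 parent=10 cost=24
12. q=(33,9) nearest=9 d=12 new=(24,16) → add node 12 parent=9 cost=27
13. q=(28,46) nearest=8 d=21 new=(24,28) → blocked by [22,30]×[26,29], reject
14. q=(36,27) nearest=12 d=12 new=(27,19) → add node 13 parent=12 cost=30
15. q=(13,27) nearest=7 d=5 new=(15,25) → add node 14 parent=7 cost=24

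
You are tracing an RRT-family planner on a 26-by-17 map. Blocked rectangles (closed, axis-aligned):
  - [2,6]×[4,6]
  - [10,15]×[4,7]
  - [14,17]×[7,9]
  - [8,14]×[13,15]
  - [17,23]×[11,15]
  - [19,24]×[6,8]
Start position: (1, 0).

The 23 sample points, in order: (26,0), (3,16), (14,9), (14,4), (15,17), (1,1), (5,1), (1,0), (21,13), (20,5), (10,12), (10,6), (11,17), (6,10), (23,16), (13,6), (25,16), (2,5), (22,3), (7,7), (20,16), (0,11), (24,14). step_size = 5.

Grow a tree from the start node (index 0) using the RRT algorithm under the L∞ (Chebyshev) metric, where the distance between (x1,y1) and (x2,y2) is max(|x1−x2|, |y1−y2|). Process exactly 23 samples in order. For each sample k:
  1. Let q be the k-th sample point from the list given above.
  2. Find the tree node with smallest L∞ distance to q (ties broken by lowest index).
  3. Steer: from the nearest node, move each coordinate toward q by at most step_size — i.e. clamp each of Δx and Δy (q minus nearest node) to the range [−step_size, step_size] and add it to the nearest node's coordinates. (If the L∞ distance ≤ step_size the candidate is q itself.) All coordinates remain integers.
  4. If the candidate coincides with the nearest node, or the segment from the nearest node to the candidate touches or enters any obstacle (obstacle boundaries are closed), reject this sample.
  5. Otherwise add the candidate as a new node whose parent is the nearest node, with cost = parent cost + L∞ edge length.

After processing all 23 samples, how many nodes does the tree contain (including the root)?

Node count: 6

1. q=(26,0) nearest=0 d=25 new=(6,0) → add node 1 parent=0 cost=5
2. q=(3,16) nearest=0 d=16 new=(3,5) → blocked by [2,6]×[4,6], reject
3. q=(14,9) nearest=1 d=9 new=(11,5) → blocked by [10,15]×[4,7], reject
4. q=(14,4) nearest=1 d=8 new=(11,4) → blocked by [10,15]×[4,7], reject
5. q=(15,17) nearest=0 d=17 new=(6,5) → blocked by [2,6]×[4,6], reject
6. q=(1,1) nearest=0 d=1 new=(1,1) → add node 2 parent=0 cost=1
7. q=(5,1) nearest=1 d=1 new=(5,1) → add node 3 parent=1 cost=6
8. q=(1,0) nearest=0 d=0 → coincident, reject
9. q=(21,13) nearest=1 d=15 new=(11,5) → blocked by [10,15]×[4,7], reject
10. q=(20,5) nearest=1 d=14 new=(11,5) → blocked by [10,15]×[4,7], reject
11. q=(10,12) nearest=2 d=11 new=(6,6) → blocked by [2,6]×[4,6], reject
12. q=(10,6) nearest=3 d=5 new=(10,6) → blocked by [10,15]×[4,7], reject
13. q=(11,17) nearest=2 d=16 new=(6,6) → blocked by [2,6]×[4,6], reject
14. q=(6,10) nearest=2 d=9 new=(6,6) → blocked by [2,6]×[4,6], reject
15. q=(23,16) nearest=1 d=17 new=(11,5) → blocked by [10,15]×[4,7], reject
16. q=(13,6) nearest=1 d=7 new=(11,5) → blocked by [10,15]×[4,7], reject
17. q=(25,16) nearest=1 d=19 new=(11,5) → blocked by [10,15]×[4,7], reject
18. q=(2,5) nearest=2 d=4 new=(2,5) → blocked by [2,6]×[4,6], reject
19. q=(22,3) nearest=1 d=16 new=(11,3) → add node 4 parent=1 cost=10
20. q=(7,7) nearest=4 d=4 new=(7,7) → blocked by [10,15]×[4,7], reject
21. q=(20,16) nearest=4 d=13 new=(16,8) → blocked by [10,15]×[4,7], reject
22. q=(0,11) nearest=2 d=10 new=(0,6) → add node 5 parent=2 cost=6
23. q=(24,14) nearest=4 d=13 new=(16,8) → blocked by [10,15]×[4,7], reject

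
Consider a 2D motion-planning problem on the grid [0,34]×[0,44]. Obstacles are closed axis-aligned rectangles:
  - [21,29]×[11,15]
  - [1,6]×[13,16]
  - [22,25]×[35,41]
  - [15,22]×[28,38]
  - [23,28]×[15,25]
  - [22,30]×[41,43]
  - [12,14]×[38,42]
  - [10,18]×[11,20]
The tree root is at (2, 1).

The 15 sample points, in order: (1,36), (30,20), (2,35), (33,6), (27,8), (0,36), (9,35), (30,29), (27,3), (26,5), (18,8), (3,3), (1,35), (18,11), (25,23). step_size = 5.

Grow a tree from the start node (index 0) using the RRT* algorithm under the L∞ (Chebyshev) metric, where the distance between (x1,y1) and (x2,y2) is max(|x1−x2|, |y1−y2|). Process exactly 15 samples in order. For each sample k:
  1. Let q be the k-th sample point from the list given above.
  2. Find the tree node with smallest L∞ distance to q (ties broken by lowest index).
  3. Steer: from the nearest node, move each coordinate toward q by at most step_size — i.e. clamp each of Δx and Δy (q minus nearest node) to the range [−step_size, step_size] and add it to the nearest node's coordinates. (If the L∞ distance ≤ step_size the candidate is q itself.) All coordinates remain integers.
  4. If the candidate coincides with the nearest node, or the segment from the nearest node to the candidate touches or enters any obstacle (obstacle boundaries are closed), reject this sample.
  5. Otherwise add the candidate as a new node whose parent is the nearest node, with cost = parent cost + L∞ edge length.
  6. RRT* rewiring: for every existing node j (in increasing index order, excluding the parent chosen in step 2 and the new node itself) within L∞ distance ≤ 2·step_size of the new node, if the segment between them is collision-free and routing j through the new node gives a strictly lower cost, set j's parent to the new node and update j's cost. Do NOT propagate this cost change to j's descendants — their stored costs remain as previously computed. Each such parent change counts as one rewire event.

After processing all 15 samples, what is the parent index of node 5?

1. q=(1,36) nearest=0 d=35 new=(1,6) → add node 1 parent=0 cost=5
2. q=(30,20) nearest=0 d=28 new=(7,6) → add node 2 parent=0 cost=5
3. q=(2,35) nearest=1 d=29 new=(2,11) → add node 3 parent=1 cost=10
4. q=(33,6) nearest=2 d=26 new=(12,6) → add node 4 parent=2 cost=10
5. q=(27,8) nearest=4 d=15 new=(17,8) → add node 5 parent=4 cost=15
6. q=(0,36) nearest=3 d=25 new=(0,16) → blocked by [1,6]×[13,16], reject
7. q=(9,35) nearest=3 d=24 new=(7,16) → blocked by [1,6]×[13,16], reject
8. q=(30,29) nearest=5 d=21 new=(22,13) → blocked by [21,29]×[11,15], reject
9. q=(27,3) nearest=5 d=10 new=(22,3) → add node 6 parent=5 cost=20
10. q=(26,5) nearest=6 d=4 new=(26,5) → add node 7 parent=6 cost=24
11. q=(18,8) nearest=5 d=1 new=(18,8) → add node 8 parent=5 cost=16
12. q=(3,3) nearest=0 d=2 new=(3,3) → add node 9 parent=0 cost=2
13. q=(1,35) nearest=3 d=24 new=(1,16) → blocked by [1,6]×[13,16], reject
14. q=(18,11) nearest=5 d=3 new=(18,11) → blocked by [10,18]×[11,20], reject
15. q=(25,23) nearest=5 d=15 new=(22,13) → blocked by [21,29]×[11,15], reject

Parent of node 5: 4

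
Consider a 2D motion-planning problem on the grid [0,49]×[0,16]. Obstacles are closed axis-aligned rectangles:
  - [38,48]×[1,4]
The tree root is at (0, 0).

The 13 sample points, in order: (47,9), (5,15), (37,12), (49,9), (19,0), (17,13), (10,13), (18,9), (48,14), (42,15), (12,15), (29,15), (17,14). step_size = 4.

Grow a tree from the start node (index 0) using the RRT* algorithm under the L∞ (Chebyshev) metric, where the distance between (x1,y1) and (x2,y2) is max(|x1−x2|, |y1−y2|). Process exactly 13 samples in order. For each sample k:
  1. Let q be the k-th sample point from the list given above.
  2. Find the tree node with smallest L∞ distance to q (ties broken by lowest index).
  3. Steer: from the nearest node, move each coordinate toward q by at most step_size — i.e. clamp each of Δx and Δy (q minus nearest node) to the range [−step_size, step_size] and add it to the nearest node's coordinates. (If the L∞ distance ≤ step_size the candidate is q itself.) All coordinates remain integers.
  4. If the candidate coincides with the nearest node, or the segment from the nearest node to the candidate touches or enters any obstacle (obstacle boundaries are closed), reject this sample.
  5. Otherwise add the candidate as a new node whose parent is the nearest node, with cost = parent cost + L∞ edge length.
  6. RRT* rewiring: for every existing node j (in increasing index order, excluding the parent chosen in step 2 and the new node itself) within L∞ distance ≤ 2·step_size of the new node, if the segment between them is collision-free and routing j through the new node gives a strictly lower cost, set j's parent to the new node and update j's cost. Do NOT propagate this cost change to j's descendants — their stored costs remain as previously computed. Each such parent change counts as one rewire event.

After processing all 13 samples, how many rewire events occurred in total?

1. q=(47,9) nearest=0 d=47 new=(4,4) → add node 1 parent=0 cost=4
2. q=(5,15) nearest=1 d=11 new=(5,8) → add node 2 parent=1 cost=8
3. q=(37,12) nearest=2 d=32 new=(9,12) → add node 3 parent=2 cost=12
4. q=(49,9) nearest=3 d=40 new=(13,9) → add node 4 parent=3 cost=16
5. q=(19,0) nearest=4 d=9 new=(17,5) → add node 5 parent=4 cost=20
6. q=(17,13) nearest=4 d=4 new=(17,13) → add node 6 parent=4 cost=20
7. q=(10,13) nearest=3 d=1 new=(10,13) → add node 7 parent=3 cost=13
8. q=(18,9) nearest=5 d=4 new=(18,9) → add node 8 parent=5 cost=24
9. q=(48,14) nearest=8 d=30 new=(22,13) → add node 9 parent=8 cost=28
10. q=(42,15) nearest=9 d=20 new=(26,15) → add node 10 parent=9 cost=32
11. q=(12,15) nearest=7 d=2 new=(12,15) → add node 11 parent=7 cost=15; rewire 8→11 (21<24)
12. q=(29,15) nearest=10 d=3 new=(29,15) → add node 12 parent=10 cost=35
13. q=(17,14) nearest=6 d=1 new=(17,14) → add node 13 parent=6 cost=21; rewire 9→13 (26<28)

Rewire events: 2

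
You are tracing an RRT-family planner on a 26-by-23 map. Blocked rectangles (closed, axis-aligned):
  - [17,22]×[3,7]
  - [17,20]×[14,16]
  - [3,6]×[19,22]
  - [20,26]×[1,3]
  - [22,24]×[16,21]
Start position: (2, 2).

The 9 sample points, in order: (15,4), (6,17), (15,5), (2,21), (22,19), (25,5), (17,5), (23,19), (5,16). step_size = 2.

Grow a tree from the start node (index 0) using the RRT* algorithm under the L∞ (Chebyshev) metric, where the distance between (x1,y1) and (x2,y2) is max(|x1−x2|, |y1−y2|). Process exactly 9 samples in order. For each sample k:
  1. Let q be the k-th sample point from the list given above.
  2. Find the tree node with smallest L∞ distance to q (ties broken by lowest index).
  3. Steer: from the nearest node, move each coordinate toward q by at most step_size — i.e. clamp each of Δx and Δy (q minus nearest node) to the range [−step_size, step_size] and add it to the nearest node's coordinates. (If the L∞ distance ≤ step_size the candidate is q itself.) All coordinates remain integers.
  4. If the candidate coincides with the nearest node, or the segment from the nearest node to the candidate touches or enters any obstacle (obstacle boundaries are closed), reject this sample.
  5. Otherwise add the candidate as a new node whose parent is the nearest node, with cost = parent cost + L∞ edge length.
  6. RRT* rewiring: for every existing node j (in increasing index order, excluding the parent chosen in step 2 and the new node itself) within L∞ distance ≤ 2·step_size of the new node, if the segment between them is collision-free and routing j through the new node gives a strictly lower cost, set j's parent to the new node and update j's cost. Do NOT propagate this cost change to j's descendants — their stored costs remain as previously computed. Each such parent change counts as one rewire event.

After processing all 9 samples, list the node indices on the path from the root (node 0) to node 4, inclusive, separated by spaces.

1. q=(15,4) nearest=0 d=13 new=(4,4) → add node 1 parent=0 cost=2
2. q=(6,17) nearest=1 d=13 new=(6,6) → add node 2 parent=1 cost=4
3. q=(15,5) nearest=2 d=9 new=(8,5) → add node 3 parent=2 cost=6
4. q=(2,21) nearest=2 d=15 new=(4,8) → add node 4 parent=2 cost=6
5. q=(22,19) nearest=3 d=14 new=(10,7) → add node 5 parent=3 cost=8
6. q=(25,5) nearest=5 d=15 new=(12,5) → add node 6 parent=5 cost=10
7. q=(17,5) nearest=6 d=5 new=(14,5) → add node 7 parent=6 cost=12
8. q=(23,19) nearest=5 d=13 new=(12,9) → add node 8 parent=5 cost=10
9. q=(5,16) nearest=8 d=7 new=(10,11) → add node 9 parent=8 cost=12

Path: 0 1 2 4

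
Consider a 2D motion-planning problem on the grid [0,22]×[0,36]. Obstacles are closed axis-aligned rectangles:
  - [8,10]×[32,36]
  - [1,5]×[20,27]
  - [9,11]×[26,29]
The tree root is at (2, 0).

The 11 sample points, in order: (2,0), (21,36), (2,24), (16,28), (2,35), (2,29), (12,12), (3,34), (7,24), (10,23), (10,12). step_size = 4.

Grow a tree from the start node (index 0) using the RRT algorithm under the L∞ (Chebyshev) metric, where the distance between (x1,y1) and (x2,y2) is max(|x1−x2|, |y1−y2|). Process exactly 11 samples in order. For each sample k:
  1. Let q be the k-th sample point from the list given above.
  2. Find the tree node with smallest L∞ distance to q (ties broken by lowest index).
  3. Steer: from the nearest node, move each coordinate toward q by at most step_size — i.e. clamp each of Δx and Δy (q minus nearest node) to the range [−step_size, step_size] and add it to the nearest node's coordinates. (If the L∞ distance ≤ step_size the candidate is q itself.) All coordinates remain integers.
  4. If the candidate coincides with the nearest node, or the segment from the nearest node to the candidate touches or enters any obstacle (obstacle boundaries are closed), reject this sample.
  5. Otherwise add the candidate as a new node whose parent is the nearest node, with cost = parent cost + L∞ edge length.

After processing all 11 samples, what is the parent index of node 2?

Parent of node 2: 1

1. q=(2,0) nearest=0 d=0 → coincident, reject
2. q=(21,36) nearest=0 d=36 new=(6,4) → add node 1 parent=0 cost=4
3. q=(2,24) nearest=1 d=20 new=(2,8) → add node 2 parent=1 cost=8
4. q=(16,28) nearest=2 d=20 new=(6,12) → add node 3 parent=2 cost=12
5. q=(2,35) nearest=3 d=23 new=(2,16) → add node 4 parent=3 cost=16
6. q=(2,29) nearest=4 d=13 new=(2,20) → blocked by [1,5]×[20,27], reject
7. q=(12,12) nearest=3 d=6 new=(10,12) → add node 5 parent=3 cost=16
8. q=(3,34) nearest=4 d=18 new=(3,20) → blocked by [1,5]×[20,27], reject
9. q=(7,24) nearest=4 d=8 new=(6,20) → add node 6 parent=4 cost=20
10. q=(10,23) nearest=6 d=4 new=(10,23) → add node 7 parent=6 cost=24
11. q=(10,12) nearest=5 d=0 → coincident, reject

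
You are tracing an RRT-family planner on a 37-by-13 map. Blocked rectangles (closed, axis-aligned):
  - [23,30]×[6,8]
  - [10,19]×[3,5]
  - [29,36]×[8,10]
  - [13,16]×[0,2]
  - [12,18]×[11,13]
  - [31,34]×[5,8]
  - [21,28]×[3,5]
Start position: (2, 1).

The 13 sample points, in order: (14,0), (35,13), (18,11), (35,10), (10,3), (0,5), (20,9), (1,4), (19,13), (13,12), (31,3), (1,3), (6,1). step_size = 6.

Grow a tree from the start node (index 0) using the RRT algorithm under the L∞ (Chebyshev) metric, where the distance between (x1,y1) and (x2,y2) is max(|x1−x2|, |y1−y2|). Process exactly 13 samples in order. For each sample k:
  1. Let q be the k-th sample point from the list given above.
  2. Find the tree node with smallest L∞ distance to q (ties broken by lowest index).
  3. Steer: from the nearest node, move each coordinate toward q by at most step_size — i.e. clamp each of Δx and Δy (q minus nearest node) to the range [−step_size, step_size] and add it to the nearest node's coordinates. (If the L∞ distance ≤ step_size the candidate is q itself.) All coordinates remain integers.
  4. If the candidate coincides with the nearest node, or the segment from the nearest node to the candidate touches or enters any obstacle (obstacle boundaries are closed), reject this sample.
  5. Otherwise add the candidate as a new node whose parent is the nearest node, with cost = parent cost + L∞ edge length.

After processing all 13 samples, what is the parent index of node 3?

1. q=(14,0) nearest=0 d=12 new=(8,0) → add node 1 parent=0 cost=6
2. q=(35,13) nearest=1 d=27 new=(14,6) → blocked by [10,19]×[3,5], reject
3. q=(18,11) nearest=1 d=11 new=(14,6) → blocked by [10,19]×[3,5], reject
4. q=(35,10) nearest=1 d=27 new=(14,6) → blocked by [10,19]×[3,5], reject
5. q=(10,3) nearest=1 d=3 new=(10,3) → blocked by [10,19]×[3,5], reject
6. q=(0,5) nearest=0 d=4 new=(0,5) → add node 2 parent=0 cost=4
7. q=(20,9) nearest=1 d=12 new=(14,6) → blocked by [10,19]×[3,5], reject
8. q=(1,4) nearest=2 d=1 new=(1,4) → add node 3 parent=2 cost=5
9. q=(19,13) nearest=1 d=13 new=(14,6) → blocked by [10,19]×[3,5], reject
10. q=(13,12) nearest=0 d=11 new=(8,7) → add node 4 parent=0 cost=6
11. q=(31,3) nearest=1 d=23 new=(14,3) → blocked by [10,19]×[3,5], reject
12. q=(1,3) nearest=3 d=1 new=(1,3) → add node 5 parent=3 cost=6
13. q=(6,1) nearest=1 d=2 new=(6,1) → add node 6 parent=1 cost=8

Parent of node 3: 2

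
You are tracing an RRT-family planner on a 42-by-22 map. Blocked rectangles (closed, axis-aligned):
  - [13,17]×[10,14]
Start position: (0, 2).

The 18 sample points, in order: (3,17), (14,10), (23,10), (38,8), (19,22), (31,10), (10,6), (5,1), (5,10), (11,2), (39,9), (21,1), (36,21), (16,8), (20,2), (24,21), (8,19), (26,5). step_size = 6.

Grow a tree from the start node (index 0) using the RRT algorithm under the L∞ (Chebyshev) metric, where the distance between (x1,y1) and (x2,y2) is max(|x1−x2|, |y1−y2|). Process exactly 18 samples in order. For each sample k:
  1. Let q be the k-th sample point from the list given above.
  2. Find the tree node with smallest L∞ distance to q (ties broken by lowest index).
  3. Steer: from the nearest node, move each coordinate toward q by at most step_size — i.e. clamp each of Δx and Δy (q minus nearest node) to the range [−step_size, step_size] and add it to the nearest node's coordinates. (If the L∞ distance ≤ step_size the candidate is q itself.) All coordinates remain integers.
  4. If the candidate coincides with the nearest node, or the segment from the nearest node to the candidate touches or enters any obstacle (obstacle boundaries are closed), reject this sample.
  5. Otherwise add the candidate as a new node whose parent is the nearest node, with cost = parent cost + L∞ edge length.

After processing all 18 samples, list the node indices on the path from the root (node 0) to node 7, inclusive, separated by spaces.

Path: 0 1 7

1. q=(3,17) nearest=0 d=15 new=(3,8) → add node 1 parent=0 cost=6
2. q=(14,10) nearest=1 d=11 new=(9,10) → add node 2 parent=1 cost=12
3. q=(23,10) nearest=2 d=14 new=(15,10) → blocked by [13,17]×[10,14], reject
4. q=(38,8) nearest=2 d=29 new=(15,8) → add node 3 parent=2 cost=18
5. q=(19,22) nearest=2 d=12 new=(15,16) → blocked by [13,17]×[10,14], reject
6. q=(31,10) nearest=3 d=16 new=(21,10) → add node 4 parent=3 cost=24
7. q=(10,6) nearest=2 d=4 new=(10,6) → add node 5 parent=2 cost=16
8. q=(5,1) nearest=0 d=5 new=(5,1) → add node 6 parent=0 cost=5
9. q=(5,10) nearest=1 d=2 new=(5,10) → add node 7 parent=1 cost=8
10. q=(11,2) nearest=5 d=4 new=(11,2) → add node 8 parent=5 cost=20
11. q=(39,9) nearest=4 d=18 new=(27,9) → add node 9 parent=4 cost=30
12. q=(21,1) nearest=3 d=7 new=(21,2) → add node 10 parent=3 cost=24
13. q=(36,21) nearest=9 d=12 new=(33,15) → add node 11 parent=9 cost=36
14. q=(16,8) nearest=3 d=1 new=(16,8) → add node 12 parent=3 cost=19
15. q=(20,2) nearest=10 d=1 new=(20,2) → add node 13 parent=10 cost=25
16. q=(24,21) nearest=11 d=9 new=(27,21) → add node 14 parent=11 cost=42
17. q=(8,19) nearest=2 d=9 new=(8,16) → add node 15 parent=2 cost=18
18. q=(26,5) nearest=9 d=4 new=(26,5) → add node 16 parent=9 cost=34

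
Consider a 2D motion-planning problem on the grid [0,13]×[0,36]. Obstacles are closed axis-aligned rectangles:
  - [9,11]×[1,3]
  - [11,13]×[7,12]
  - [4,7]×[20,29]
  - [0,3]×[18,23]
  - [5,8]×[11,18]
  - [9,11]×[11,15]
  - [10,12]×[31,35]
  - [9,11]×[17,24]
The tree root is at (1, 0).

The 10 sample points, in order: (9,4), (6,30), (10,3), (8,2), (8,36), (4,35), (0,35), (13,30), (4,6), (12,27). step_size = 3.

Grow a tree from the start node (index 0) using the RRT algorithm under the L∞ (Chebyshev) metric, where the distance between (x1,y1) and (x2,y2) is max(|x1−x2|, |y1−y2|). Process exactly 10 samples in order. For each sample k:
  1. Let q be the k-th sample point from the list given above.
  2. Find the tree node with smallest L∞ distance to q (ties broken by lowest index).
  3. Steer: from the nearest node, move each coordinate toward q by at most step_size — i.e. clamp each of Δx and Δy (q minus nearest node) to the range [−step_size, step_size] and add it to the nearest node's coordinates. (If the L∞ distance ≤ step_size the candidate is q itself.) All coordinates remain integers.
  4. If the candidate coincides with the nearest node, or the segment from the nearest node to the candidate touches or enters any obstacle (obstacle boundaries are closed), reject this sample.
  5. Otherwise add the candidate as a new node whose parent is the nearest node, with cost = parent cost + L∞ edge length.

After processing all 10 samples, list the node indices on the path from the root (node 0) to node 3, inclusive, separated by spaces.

Path: 0 1 3

1. q=(9,4) nearest=0 d=8 new=(4,3) → add node 1 parent=0 cost=3
2. q=(6,30) nearest=1 d=27 new=(6,6) → add node 2 parent=1 cost=6
3. q=(10,3) nearest=2 d=4 new=(9,3) → blocked by [9,11]×[1,3], reject
4. q=(8,2) nearest=1 d=4 new=(7,2) → add node 3 parent=1 cost=6
5. q=(8,36) nearest=2 d=30 new=(8,9) → add node 4 parent=2 cost=9
6. q=(4,35) nearest=4 d=26 new=(5,12) → blocked by [5,8]×[11,18], reject
7. q=(0,35) nearest=4 d=26 new=(5,12) → blocked by [5,8]×[11,18], reject
8. q=(13,30) nearest=4 d=21 new=(11,12) → blocked by [11,13]×[7,12], reject
9. q=(4,6) nearest=2 d=2 new=(4,6) → add node 5 parent=2 cost=8
10. q=(12,27) nearest=4 d=18 new=(11,12) → blocked by [11,13]×[7,12], reject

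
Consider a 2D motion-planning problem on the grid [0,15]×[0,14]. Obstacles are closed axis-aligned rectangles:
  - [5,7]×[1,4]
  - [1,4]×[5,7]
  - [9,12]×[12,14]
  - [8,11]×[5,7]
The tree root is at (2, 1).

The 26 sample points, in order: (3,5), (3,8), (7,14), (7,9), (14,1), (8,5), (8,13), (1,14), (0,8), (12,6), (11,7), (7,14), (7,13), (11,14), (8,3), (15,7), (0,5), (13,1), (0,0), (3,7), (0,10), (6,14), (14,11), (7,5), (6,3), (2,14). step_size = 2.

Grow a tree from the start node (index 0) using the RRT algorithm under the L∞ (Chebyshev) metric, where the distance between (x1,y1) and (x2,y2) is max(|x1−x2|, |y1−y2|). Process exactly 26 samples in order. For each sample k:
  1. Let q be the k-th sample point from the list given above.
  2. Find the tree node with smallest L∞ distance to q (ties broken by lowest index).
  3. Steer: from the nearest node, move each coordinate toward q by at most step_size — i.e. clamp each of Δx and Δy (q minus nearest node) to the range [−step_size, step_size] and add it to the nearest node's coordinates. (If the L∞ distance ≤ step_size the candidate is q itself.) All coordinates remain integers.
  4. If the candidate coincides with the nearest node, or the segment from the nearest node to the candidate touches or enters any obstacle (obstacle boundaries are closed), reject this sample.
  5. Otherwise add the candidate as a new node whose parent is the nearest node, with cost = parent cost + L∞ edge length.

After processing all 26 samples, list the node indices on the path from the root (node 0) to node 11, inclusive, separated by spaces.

1. q=(3,5) nearest=0 d=4 new=(3,3) → add node 1 parent=0 cost=2
2. q=(3,8) nearest=1 d=5 new=(3,5) → blocked by [1,4]×[5,7], reject
3. q=(7,14) nearest=1 d=11 new=(5,5) → add node 2 parent=1 cost=4
4. q=(7,9) nearest=2 d=4 new=(7,7) → add node 3 parent=2 cost=6
5. q=(14,1) nearest=3 d=7 new=(9,5) → blocked by [8,11]×[5,7], reject
6. q=(8,5) nearest=3 d=2 new=(8,5) → blocked by [8,11]×[5,7], reject
7. q=(8,13) nearest=3 d=6 new=(8,9) → add node 4 parent=3 cost=8
8. q=(1,14) nearest=3 d=7 new=(5,9) → add node 5 parent=3 cost=8
9. q=(0,8) nearest=1 d=5 new=(1,5) → blocked by [1,4]×[5,7], reject
10. q=(12,6) nearest=4 d=4 new=(10,7) → blocked by [8,11]×[5,7], reject
11. q=(11,7) nearest=4 d=3 new=(10,7) → blocked by [8,11]×[5,7], reject
12. q=(7,14) nearest=4 d=5 new=(7,11) → add node 6 parent=4 cost=10
13. q=(7,13) nearest=6 d=2 new=(7,13) → add node 7 parent=6 cost=12
14. q=(11,14) nearest=6 d=4 new=(9,13) → blocked by [9,12]×[12,14], reject
15. q=(8,3) nearest=2 d=3 new=(7,3) → blocked by [5,7]×[1,4], reject
16. q=(15,7) nearest=4 d=7 new=(10,7) → blocked by [8,11]×[5,7], reject
17. q=(0,5) nearest=1 d=3 new=(1,5) → blocked by [1,4]×[5,7], reject
18. q=(13,1) nearest=3 d=6 new=(9,5) → blocked by [8,11]×[5,7], reject
19. q=(0,0) nearest=0 d=2 new=(0,0) → add node 8 parent=0 cost=2
20. q=(3,7) nearest=2 d=2 new=(3,7) → blocked by [1,4]×[5,7], reject
21. q=(0,10) nearest=2 d=5 new=(3,7) → blocked by [1,4]×[5,7], reject
22. q=(6,14) nearest=7 d=1 new=(6,14) → add node 9 parent=7 cost=13
23. q=(14,11) nearest=4 d=6 new=(10,11) → add node 10 parent=4 cost=10
24. q=(7,5) nearest=2 d=2 new=(7,5) → add node 11 parent=2 cost=6
25. q=(6,3) nearest=2 d=2 new=(6,3) → blocked by [5,7]×[1,4], reject
26. q=(2,14) nearest=9 d=4 new=(4,14) → add node 12 parent=9 cost=15

Path: 0 1 2 11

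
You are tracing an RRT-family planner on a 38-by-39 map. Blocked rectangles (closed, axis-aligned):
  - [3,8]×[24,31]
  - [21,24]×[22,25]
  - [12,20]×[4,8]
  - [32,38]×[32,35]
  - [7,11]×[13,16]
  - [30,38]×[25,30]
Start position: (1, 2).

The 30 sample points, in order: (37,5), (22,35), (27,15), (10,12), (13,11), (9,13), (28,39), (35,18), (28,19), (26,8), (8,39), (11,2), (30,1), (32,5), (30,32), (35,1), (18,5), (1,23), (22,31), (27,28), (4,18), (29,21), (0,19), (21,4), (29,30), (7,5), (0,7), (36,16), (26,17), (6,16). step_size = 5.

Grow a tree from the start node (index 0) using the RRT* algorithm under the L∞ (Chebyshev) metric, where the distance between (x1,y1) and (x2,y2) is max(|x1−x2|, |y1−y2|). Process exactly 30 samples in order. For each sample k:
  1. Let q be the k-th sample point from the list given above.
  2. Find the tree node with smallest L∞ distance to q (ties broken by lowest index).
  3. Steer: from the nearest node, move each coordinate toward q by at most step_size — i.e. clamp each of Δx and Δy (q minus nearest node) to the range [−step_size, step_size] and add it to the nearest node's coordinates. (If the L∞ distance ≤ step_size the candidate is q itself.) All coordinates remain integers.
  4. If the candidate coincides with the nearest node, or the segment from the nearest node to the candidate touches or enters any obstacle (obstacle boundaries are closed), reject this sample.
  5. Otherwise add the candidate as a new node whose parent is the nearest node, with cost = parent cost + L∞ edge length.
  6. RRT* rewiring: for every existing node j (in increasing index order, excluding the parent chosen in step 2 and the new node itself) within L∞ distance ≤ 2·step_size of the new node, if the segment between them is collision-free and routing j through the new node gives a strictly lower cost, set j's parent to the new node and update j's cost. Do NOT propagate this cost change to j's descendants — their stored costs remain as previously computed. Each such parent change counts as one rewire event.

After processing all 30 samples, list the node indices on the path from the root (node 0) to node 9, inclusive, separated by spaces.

1. q=(37,5) nearest=0 d=36 new=(6,5) → add node 1 parent=0 cost=5
2. q=(22,35) nearest=1 d=30 new=(11,10) → add node 2 parent=1 cost=10
3. q=(27,15) nearest=2 d=16 new=(16,15) → add node 3 parent=2 cost=15
4. q=(10,12) nearest=2 d=2 new=(10,12) → add node 4 parent=2 cost=12
5. q=(13,11) nearest=2 d=2 new=(13,11) → add node 5 parent=2 cost=12
6. q=(9,13) nearest=4 d=1 new=(9,13) → blocked by [7,11]×[13,16], reject
7. q=(28,39) nearest=3 d=24 new=(21,20) → add node 6 parent=3 cost=20
8. q=(35,18) nearest=6 d=14 new=(26,18) → add node 7 parent=6 cost=25
9. q=(28,19) nearest=7 d=2 new=(28,19) → add node 8 parent=7 cost=27
10. q=(26,8) nearest=3 d=10 new=(21,10) → add node 9 parent=3 cost=20
11. q=(8,39) nearest=6 d=19 new=(16,25) → add node 10 parent=6 cost=25
12. q=(11,2) nearest=1 d=5 new=(11,2) → add node 11 parent=1 cost=10
13. q=(30,1) nearest=9 d=9 new=(26,5) → add node 12 parent=9 cost=25
14. q=(32,5) nearest=12 d=6 new=(31,5) → add node 13 parent=12 cost=30
15. q=(30,32) nearest=6 d=12 new=(26,25) → blocked by [21,24]×[22,25], reject
16. q=(35,1) nearest=13 d=4 new=(35,1) → add node 14 parent=13 cost=34
17. q=(18,5) nearest=9 d=5 new=(18,5) → blocked by [12,20]×[4,8], reject
18. q=(1,23) nearest=4 d=11 new=(5,17) → blocked by [7,11]×[13,16], reject
19. q=(22,31) nearest=10 d=6 new=(21,30) → add node 15 parent=10 cost=30
20. q=(27,28) nearest=15 d=6 new=(26,28) → add node 16 parent=15 cost=35
21. q=(4,18) nearest=4 d=6 new=(5,17) → blocked by [7,11]×[13,16], reject
22. q=(29,21) nearest=8 d=2 new=(29,21) → add node 17 parent=8 cost=29
23. q=(0,19) nearest=4 d=10 new=(5,17) → blocked by [7,11]×[13,16], reject
24. q=(21,4) nearest=12 d=5 new=(21,4) → add node 18 parent=12 cost=30
25. q=(29,30) nearest=16 d=3 new=(29,30) → add node 19 parent=16 cost=38
26. q=(7,5) nearest=1 d=1 new=(7,5) → add node 20 parent=1 cost=6
27. q=(0,7) nearest=0 d=5 new=(0,7) → add node 21 parent=0 cost=5
28. q=(36,16) nearest=17 d=7 new=(34,16) → add node 22 parent=17 cost=34
29. q=(26,17) nearest=7 d=1 new=(26,17) → add node 23 parent=7 cost=26
30. q=(6,16) nearest=4 d=4 new=(6,16) → blocked by [7,11]×[13,16], reject

Path: 0 1 2 3 9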